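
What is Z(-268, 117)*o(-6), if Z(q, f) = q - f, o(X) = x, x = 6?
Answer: -2310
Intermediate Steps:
o(X) = 6
Z(-268, 117)*o(-6) = (-268 - 1*117)*6 = (-268 - 117)*6 = -385*6 = -2310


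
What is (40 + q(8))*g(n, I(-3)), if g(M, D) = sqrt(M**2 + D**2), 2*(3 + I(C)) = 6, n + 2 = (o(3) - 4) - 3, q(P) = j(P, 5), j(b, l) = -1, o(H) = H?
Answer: 234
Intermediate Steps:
q(P) = -1
n = -6 (n = -2 + ((3 - 4) - 3) = -2 + (-1 - 3) = -2 - 4 = -6)
I(C) = 0 (I(C) = -3 + (1/2)*6 = -3 + 3 = 0)
g(M, D) = sqrt(D**2 + M**2)
(40 + q(8))*g(n, I(-3)) = (40 - 1)*sqrt(0**2 + (-6)**2) = 39*sqrt(0 + 36) = 39*sqrt(36) = 39*6 = 234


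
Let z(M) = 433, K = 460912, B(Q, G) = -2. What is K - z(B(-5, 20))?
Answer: 460479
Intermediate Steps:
K - z(B(-5, 20)) = 460912 - 1*433 = 460912 - 433 = 460479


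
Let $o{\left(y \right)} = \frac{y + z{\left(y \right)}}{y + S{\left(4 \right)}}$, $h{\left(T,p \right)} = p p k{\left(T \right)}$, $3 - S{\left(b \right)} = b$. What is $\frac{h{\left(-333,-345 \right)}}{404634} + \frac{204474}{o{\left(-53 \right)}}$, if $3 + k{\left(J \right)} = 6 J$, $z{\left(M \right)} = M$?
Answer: $\frac{13970312073}{134878} \approx 1.0358 \cdot 10^{5}$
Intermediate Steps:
$S{\left(b \right)} = 3 - b$
$k{\left(J \right)} = -3 + 6 J$
$h{\left(T,p \right)} = p^{2} \left(-3 + 6 T\right)$ ($h{\left(T,p \right)} = p p \left(-3 + 6 T\right) = p^{2} \left(-3 + 6 T\right)$)
$o{\left(y \right)} = \frac{2 y}{-1 + y}$ ($o{\left(y \right)} = \frac{y + y}{y + \left(3 - 4\right)} = \frac{2 y}{y + \left(3 - 4\right)} = \frac{2 y}{y - 1} = \frac{2 y}{-1 + y}$)
$\frac{h{\left(-333,-345 \right)}}{404634} + \frac{204474}{o{\left(-53 \right)}} = \frac{\left(-345\right)^{2} \left(-3 + 6 \left(-333\right)\right)}{404634} + \frac{204474}{2 \left(-53\right) \frac{1}{-1 - 53}} = 119025 \left(-3 - 1998\right) \frac{1}{404634} + \frac{204474}{2 \left(-53\right) \frac{1}{-54}} = 119025 \left(-2001\right) \frac{1}{404634} + \frac{204474}{2 \left(-53\right) \left(- \frac{1}{54}\right)} = \left(-238169025\right) \frac{1}{404634} + \frac{204474}{\frac{53}{27}} = - \frac{79389675}{134878} + 204474 \cdot \frac{27}{53} = - \frac{79389675}{134878} + 104166 = \frac{13970312073}{134878}$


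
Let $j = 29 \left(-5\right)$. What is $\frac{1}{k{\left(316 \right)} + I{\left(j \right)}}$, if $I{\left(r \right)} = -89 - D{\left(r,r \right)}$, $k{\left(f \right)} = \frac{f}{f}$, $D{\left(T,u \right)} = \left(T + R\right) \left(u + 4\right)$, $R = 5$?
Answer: $- \frac{1}{19828} \approx -5.0434 \cdot 10^{-5}$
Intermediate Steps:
$D{\left(T,u \right)} = \left(4 + u\right) \left(5 + T\right)$ ($D{\left(T,u \right)} = \left(T + 5\right) \left(u + 4\right) = \left(5 + T\right) \left(4 + u\right) = \left(4 + u\right) \left(5 + T\right)$)
$j = -145$
$k{\left(f \right)} = 1$
$I{\left(r \right)} = -109 - r^{2} - 9 r$ ($I{\left(r \right)} = -89 - \left(20 + 4 r + 5 r + r r\right) = -89 - \left(20 + 4 r + 5 r + r^{2}\right) = -89 - \left(20 + r^{2} + 9 r\right) = -109 - r^{2} - 9 r$)
$\frac{1}{k{\left(316 \right)} + I{\left(j \right)}} = \frac{1}{1 - 19829} = \frac{1}{-19828} = - \frac{1}{19828}$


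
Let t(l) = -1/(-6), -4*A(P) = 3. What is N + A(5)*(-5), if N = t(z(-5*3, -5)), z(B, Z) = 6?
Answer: 47/12 ≈ 3.9167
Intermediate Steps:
A(P) = -¾ (A(P) = -¼*3 = -¾)
t(l) = ⅙ (t(l) = -1*(-⅙) = ⅙)
N = ⅙ ≈ 0.16667
N + A(5)*(-5) = ⅙ - ¾*(-5) = ⅙ + 15/4 = 47/12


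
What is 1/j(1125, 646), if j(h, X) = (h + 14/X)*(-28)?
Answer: -323/10174696 ≈ -3.1745e-5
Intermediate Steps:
j(h, X) = -392/X - 28*h
1/j(1125, 646) = 1/(-392/646 - 28*1125) = 1/(-392*1/646 - 31500) = 1/(-196/323 - 31500) = 1/(-10174696/323) = -323/10174696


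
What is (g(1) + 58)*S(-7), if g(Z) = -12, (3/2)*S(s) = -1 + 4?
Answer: 92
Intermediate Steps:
S(s) = 2 (S(s) = 2*(-1 + 4)/3 = (⅔)*3 = 2)
(g(1) + 58)*S(-7) = (-12 + 58)*2 = 46*2 = 92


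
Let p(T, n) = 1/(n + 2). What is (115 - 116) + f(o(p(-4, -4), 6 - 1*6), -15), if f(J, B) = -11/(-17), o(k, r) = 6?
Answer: -6/17 ≈ -0.35294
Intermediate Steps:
p(T, n) = 1/(2 + n)
f(J, B) = 11/17 (f(J, B) = -11*(-1/17) = 11/17)
(115 - 116) + f(o(p(-4, -4), 6 - 1*6), -15) = (115 - 116) + 11/17 = -1 + 11/17 = -6/17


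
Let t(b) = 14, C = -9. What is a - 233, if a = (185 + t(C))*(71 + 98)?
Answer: 33398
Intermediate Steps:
a = 33631 (a = (185 + 14)*(71 + 98) = 199*169 = 33631)
a - 233 = 33631 - 233 = 33398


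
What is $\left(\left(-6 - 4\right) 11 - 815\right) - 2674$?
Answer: $-3599$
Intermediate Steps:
$\left(\left(-6 - 4\right) 11 - 815\right) - 2674 = \left(\left(-10\right) 11 - 815\right) - 2674 = \left(-110 - 815\right) - 2674 = -925 - 2674 = -3599$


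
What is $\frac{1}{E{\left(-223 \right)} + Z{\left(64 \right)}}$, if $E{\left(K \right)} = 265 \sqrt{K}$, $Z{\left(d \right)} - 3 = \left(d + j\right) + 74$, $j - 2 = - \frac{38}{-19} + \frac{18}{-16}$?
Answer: $\frac{9208}{1003576001} - \frac{16960 i \sqrt{223}}{1003576001} \approx 9.1752 \cdot 10^{-6} - 0.00025236 i$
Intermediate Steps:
$j = \frac{23}{8}$ ($j = 2 + \left(- \frac{38}{-19} + \frac{18}{-16}\right) = 2 + \left(\left(-38\right) \left(- \frac{1}{19}\right) + 18 \left(- \frac{1}{16}\right)\right) = 2 + \left(2 - \frac{9}{8}\right) = 2 + \frac{7}{8} = \frac{23}{8} \approx 2.875$)
$Z{\left(d \right)} = \frac{639}{8} + d$ ($Z{\left(d \right)} = 3 + \left(\left(d + \frac{23}{8}\right) + 74\right) = 3 + \left(\left(\frac{23}{8} + d\right) + 74\right) = 3 + \left(\frac{615}{8} + d\right) = \frac{639}{8} + d$)
$\frac{1}{E{\left(-223 \right)} + Z{\left(64 \right)}} = \frac{1}{265 \sqrt{-223} + \left(\frac{639}{8} + 64\right)} = \frac{1}{265 i \sqrt{223} + \frac{1151}{8}} = \frac{1}{\frac{1151}{8} + 265 i \sqrt{223}}$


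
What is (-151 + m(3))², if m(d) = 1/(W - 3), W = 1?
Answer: 91809/4 ≈ 22952.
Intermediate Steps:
m(d) = -½ (m(d) = 1/(1 - 3) = 1/(-2) = -½)
(-151 + m(3))² = (-151 - ½)² = (-303/2)² = 91809/4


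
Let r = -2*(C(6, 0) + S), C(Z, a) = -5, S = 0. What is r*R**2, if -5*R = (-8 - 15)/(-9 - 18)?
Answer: 1058/3645 ≈ 0.29026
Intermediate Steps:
R = -23/135 (R = -(-8 - 15)/(5*(-9 - 18)) = -(-23)/(5*(-27)) = -(-23)*(-1)/(5*27) = -1/5*23/27 = -23/135 ≈ -0.17037)
r = 10 (r = -2*(-5 + 0) = -2*(-5) = 10)
r*R**2 = 10*(-23/135)**2 = 10*(529/18225) = 1058/3645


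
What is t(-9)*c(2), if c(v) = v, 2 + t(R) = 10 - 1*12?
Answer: -8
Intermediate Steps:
t(R) = -4 (t(R) = -2 + (10 - 1*12) = -2 + (10 - 12) = -2 - 2 = -4)
t(-9)*c(2) = -4*2 = -8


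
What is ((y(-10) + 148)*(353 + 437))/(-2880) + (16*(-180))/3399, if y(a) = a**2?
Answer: -2809277/40788 ≈ -68.875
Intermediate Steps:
((y(-10) + 148)*(353 + 437))/(-2880) + (16*(-180))/3399 = (((-10)**2 + 148)*(353 + 437))/(-2880) + (16*(-180))/3399 = ((100 + 148)*790)*(-1/2880) - 2880*1/3399 = (248*790)*(-1/2880) - 960/1133 = 195920*(-1/2880) - 960/1133 = -2449/36 - 960/1133 = -2809277/40788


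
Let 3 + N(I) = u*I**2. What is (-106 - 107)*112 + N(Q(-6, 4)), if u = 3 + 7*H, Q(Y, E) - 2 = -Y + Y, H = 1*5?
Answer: -23707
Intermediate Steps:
H = 5
Q(Y, E) = 2 (Q(Y, E) = 2 + (-Y + Y) = 2 + 0 = 2)
u = 38 (u = 3 + 7*5 = 3 + 35 = 38)
N(I) = -3 + 38*I**2
(-106 - 107)*112 + N(Q(-6, 4)) = (-106 - 107)*112 + (-3 + 38*2**2) = -213*112 + (-3 + 38*4) = -23856 + (-3 + 152) = -23856 + 149 = -23707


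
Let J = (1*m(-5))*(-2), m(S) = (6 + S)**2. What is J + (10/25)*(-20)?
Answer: -10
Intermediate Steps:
J = -2 (J = (1*(6 - 5)**2)*(-2) = (1*1**2)*(-2) = (1*1)*(-2) = 1*(-2) = -2)
J + (10/25)*(-20) = -2 + (10/25)*(-20) = -2 + (10*(1/25))*(-20) = -2 + (2/5)*(-20) = -2 - 8 = -10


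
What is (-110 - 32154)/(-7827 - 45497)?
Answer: 8066/13331 ≈ 0.60506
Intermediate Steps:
(-110 - 32154)/(-7827 - 45497) = -32264/(-53324) = -32264*(-1/53324) = 8066/13331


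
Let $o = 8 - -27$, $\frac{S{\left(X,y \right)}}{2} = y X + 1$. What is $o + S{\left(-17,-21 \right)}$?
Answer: $751$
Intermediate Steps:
$S{\left(X,y \right)} = 2 + 2 X y$ ($S{\left(X,y \right)} = 2 \left(y X + 1\right) = 2 \left(X y + 1\right) = 2 \left(1 + X y\right) = 2 + 2 X y$)
$o = 35$ ($o = 8 + 27 = 35$)
$o + S{\left(-17,-21 \right)} = 35 + \left(2 + 2 \left(-17\right) \left(-21\right)\right) = 35 + \left(2 + 714\right) = 35 + 716 = 751$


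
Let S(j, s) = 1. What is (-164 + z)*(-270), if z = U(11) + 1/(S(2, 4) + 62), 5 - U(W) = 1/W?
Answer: 3307170/77 ≈ 42950.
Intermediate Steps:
U(W) = 5 - 1/W
z = 3413/693 (z = (5 - 1/11) + 1/(1 + 62) = (5 - 1*1/11) + 1/63 = (5 - 1/11) + 1/63 = 54/11 + 1/63 = 3413/693 ≈ 4.9250)
(-164 + z)*(-270) = (-164 + 3413/693)*(-270) = -110239/693*(-270) = 3307170/77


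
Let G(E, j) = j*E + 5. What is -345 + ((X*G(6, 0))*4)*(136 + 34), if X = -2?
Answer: -7145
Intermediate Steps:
G(E, j) = 5 + E*j (G(E, j) = E*j + 5 = 5 + E*j)
-345 + ((X*G(6, 0))*4)*(136 + 34) = -345 + (-2*(5 + 6*0)*4)*(136 + 34) = -345 + (-2*(5 + 0)*4)*170 = -345 + (-2*5*4)*170 = -345 - 10*4*170 = -345 - 40*170 = -345 - 6800 = -7145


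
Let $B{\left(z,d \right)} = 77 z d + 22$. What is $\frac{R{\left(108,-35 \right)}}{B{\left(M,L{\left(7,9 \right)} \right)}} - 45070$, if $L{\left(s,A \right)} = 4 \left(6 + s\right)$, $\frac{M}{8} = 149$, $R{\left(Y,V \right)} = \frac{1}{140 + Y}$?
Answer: $- \frac{53347192034399}{1183651920} \approx -45070.0$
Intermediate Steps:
$M = 1192$ ($M = 8 \cdot 149 = 1192$)
$L{\left(s,A \right)} = 24 + 4 s$
$B{\left(z,d \right)} = 22 + 77 d z$ ($B{\left(z,d \right)} = 77 d z + 22 = 22 + 77 d z$)
$\frac{R{\left(108,-35 \right)}}{B{\left(M,L{\left(7,9 \right)} \right)}} - 45070 = \frac{1}{\left(140 + 108\right) \left(22 + 77 \left(24 + 4 \cdot 7\right) 1192\right)} - 45070 = \frac{1}{248 \left(22 + 77 \left(24 + 28\right) 1192\right)} - 45070 = \frac{1}{248 \left(22 + 77 \cdot 52 \cdot 1192\right)} - 45070 = \frac{1}{248 \left(22 + 4772768\right)} - 45070 = \frac{1}{248 \cdot 4772790} - 45070 = \frac{1}{248} \cdot \frac{1}{4772790} - 45070 = \frac{1}{1183651920} - 45070 = - \frac{53347192034399}{1183651920}$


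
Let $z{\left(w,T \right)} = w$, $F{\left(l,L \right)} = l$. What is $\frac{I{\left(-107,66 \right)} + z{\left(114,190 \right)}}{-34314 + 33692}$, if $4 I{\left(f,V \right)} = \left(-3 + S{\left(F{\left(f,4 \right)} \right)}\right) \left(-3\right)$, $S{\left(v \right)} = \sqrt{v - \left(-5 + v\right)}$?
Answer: $- \frac{465}{2488} + \frac{3 \sqrt{5}}{2488} \approx -0.1842$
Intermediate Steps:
$S{\left(v \right)} = \sqrt{5}$
$I{\left(f,V \right)} = \frac{9}{4} - \frac{3 \sqrt{5}}{4}$ ($I{\left(f,V \right)} = \frac{\left(-3 + \sqrt{5}\right) \left(-3\right)}{4} = \frac{9 - 3 \sqrt{5}}{4} = \frac{9}{4} - \frac{3 \sqrt{5}}{4}$)
$\frac{I{\left(-107,66 \right)} + z{\left(114,190 \right)}}{-34314 + 33692} = \frac{\left(\frac{9}{4} - \frac{3 \sqrt{5}}{4}\right) + 114}{-34314 + 33692} = \frac{\frac{465}{4} - \frac{3 \sqrt{5}}{4}}{-622} = \left(\frac{465}{4} - \frac{3 \sqrt{5}}{4}\right) \left(- \frac{1}{622}\right) = - \frac{465}{2488} + \frac{3 \sqrt{5}}{2488}$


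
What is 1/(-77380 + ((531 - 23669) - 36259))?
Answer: -1/136777 ≈ -7.3112e-6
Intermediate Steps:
1/(-77380 + ((531 - 23669) - 36259)) = 1/(-77380 + (-23138 - 36259)) = 1/(-77380 - 59397) = 1/(-136777) = -1/136777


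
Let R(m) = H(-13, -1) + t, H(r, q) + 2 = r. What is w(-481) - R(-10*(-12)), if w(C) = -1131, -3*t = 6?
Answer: -1114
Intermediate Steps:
t = -2 (t = -⅓*6 = -2)
H(r, q) = -2 + r
R(m) = -17 (R(m) = (-2 - 13) - 2 = -15 - 2 = -17)
w(-481) - R(-10*(-12)) = -1131 - 1*(-17) = -1131 + 17 = -1114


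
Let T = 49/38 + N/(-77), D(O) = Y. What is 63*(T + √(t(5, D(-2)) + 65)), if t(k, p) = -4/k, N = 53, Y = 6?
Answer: 15831/418 + 63*√1605/5 ≈ 542.66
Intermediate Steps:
D(O) = 6
T = 1759/2926 (T = 49/38 + 53/(-77) = 49*(1/38) + 53*(-1/77) = 49/38 - 53/77 = 1759/2926 ≈ 0.60116)
63*(T + √(t(5, D(-2)) + 65)) = 63*(1759/2926 + √(-4/5 + 65)) = 63*(1759/2926 + √(-4*⅕ + 65)) = 63*(1759/2926 + √(-⅘ + 65)) = 63*(1759/2926 + √(321/5)) = 63*(1759/2926 + √1605/5) = 15831/418 + 63*√1605/5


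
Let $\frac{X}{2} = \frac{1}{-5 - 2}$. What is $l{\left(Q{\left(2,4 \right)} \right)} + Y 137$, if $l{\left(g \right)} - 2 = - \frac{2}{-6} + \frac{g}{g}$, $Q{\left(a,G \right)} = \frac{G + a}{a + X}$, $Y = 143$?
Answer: $\frac{58783}{3} \approx 19594.0$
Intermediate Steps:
$X = - \frac{2}{7}$ ($X = \frac{2}{-5 - 2} = \frac{2}{-7} = 2 \left(- \frac{1}{7}\right) = - \frac{2}{7} \approx -0.28571$)
$Q{\left(a,G \right)} = \frac{G + a}{- \frac{2}{7} + a}$ ($Q{\left(a,G \right)} = \frac{G + a}{a - \frac{2}{7}} = \frac{G + a}{- \frac{2}{7} + a}$)
$l{\left(g \right)} = \frac{10}{3}$ ($l{\left(g \right)} = 2 + \left(- \frac{2}{-6} + \frac{g}{g}\right) = 2 + \left(\left(-2\right) \left(- \frac{1}{6}\right) + 1\right) = 2 + \left(\frac{1}{3} + 1\right) = 2 + \frac{4}{3} = \frac{10}{3}$)
$l{\left(Q{\left(2,4 \right)} \right)} + Y 137 = \frac{10}{3} + 143 \cdot 137 = \frac{10}{3} + 19591 = \frac{58783}{3}$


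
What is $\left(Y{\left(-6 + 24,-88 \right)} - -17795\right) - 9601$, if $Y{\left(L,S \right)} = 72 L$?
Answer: $9490$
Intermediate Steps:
$\left(Y{\left(-6 + 24,-88 \right)} - -17795\right) - 9601 = \left(72 \left(-6 + 24\right) - -17795\right) - 9601 = \left(72 \cdot 18 + 17795\right) - 9601 = \left(1296 + 17795\right) - 9601 = 19091 - 9601 = 9490$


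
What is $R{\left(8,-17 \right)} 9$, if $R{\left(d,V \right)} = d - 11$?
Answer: $-27$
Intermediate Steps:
$R{\left(d,V \right)} = -11 + d$ ($R{\left(d,V \right)} = d - 11 = -11 + d$)
$R{\left(8,-17 \right)} 9 = \left(-11 + 8\right) 9 = \left(-3\right) 9 = -27$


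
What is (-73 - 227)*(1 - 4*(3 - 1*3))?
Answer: -300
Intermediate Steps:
(-73 - 227)*(1 - 4*(3 - 1*3)) = -300*(1 - 4*(3 - 3)) = -300*(1 - 4*0) = -300*(1 + 0) = -300*1 = -300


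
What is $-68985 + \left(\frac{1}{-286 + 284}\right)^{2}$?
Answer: $- \frac{275939}{4} \approx -68985.0$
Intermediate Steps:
$-68985 + \left(\frac{1}{-286 + 284}\right)^{2} = -68985 + \left(\frac{1}{-2}\right)^{2} = -68985 + \left(- \frac{1}{2}\right)^{2} = -68985 + \frac{1}{4} = - \frac{275939}{4}$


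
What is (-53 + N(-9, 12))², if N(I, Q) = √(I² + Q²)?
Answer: 1444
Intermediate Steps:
(-53 + N(-9, 12))² = (-53 + √((-9)² + 12²))² = (-53 + √(81 + 144))² = (-53 + √225)² = (-53 + 15)² = (-38)² = 1444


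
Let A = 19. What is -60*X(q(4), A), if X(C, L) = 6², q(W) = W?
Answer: -2160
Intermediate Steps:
X(C, L) = 36
-60*X(q(4), A) = -60*36 = -2160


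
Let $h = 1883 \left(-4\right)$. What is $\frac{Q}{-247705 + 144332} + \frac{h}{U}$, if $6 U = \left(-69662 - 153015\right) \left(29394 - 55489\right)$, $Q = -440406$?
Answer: $\frac{365583896290182}{85810758935785} \approx 4.2604$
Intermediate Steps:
$U = \frac{5810756315}{6}$ ($U = \frac{\left(-69662 - 153015\right) \left(29394 - 55489\right)}{6} = \frac{\left(-222677\right) \left(-26095\right)}{6} = \frac{1}{6} \cdot 5810756315 = \frac{5810756315}{6} \approx 9.6846 \cdot 10^{8}$)
$h = -7532$
$\frac{Q}{-247705 + 144332} + \frac{h}{U} = - \frac{440406}{-247705 + 144332} - \frac{7532}{\frac{5810756315}{6}} = - \frac{440406}{-103373} - \frac{6456}{830108045} = \left(-440406\right) \left(- \frac{1}{103373}\right) - \frac{6456}{830108045} = \frac{440406}{103373} - \frac{6456}{830108045} = \frac{365583896290182}{85810758935785}$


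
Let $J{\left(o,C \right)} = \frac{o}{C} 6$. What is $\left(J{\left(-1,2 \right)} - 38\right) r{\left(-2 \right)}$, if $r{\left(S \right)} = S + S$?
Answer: $164$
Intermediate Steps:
$J{\left(o,C \right)} = \frac{6 o}{C}$
$r{\left(S \right)} = 2 S$
$\left(J{\left(-1,2 \right)} - 38\right) r{\left(-2 \right)} = \left(6 \left(-1\right) \frac{1}{2} - 38\right) 2 \left(-2\right) = \left(6 \left(-1\right) \frac{1}{2} - 38\right) \left(-4\right) = \left(-3 - 38\right) \left(-4\right) = \left(-41\right) \left(-4\right) = 164$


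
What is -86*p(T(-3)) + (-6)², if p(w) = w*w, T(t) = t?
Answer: -738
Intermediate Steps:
p(w) = w²
-86*p(T(-3)) + (-6)² = -86*(-3)² + (-6)² = -86*9 + 36 = -774 + 36 = -738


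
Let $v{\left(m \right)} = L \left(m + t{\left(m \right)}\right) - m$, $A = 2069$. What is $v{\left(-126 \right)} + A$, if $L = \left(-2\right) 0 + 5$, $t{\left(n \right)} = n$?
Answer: $935$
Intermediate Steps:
$L = 5$ ($L = 0 + 5 = 5$)
$v{\left(m \right)} = 9 m$ ($v{\left(m \right)} = 5 \left(m + m\right) - m = 5 \cdot 2 m - m = 10 m - m = 9 m$)
$v{\left(-126 \right)} + A = 9 \left(-126\right) + 2069 = -1134 + 2069 = 935$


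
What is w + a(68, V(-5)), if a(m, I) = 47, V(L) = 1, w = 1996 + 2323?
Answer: 4366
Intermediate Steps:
w = 4319
w + a(68, V(-5)) = 4319 + 47 = 4366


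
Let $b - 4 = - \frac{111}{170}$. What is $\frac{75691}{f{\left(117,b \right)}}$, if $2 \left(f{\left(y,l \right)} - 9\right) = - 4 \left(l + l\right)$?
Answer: $- \frac{6433735}{373} \approx -17249.0$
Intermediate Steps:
$b = \frac{569}{170}$ ($b = 4 - \frac{111}{170} = \frac{569}{170} \approx 3.3471$)
$f{\left(y,l \right)} = 9 - 4 l$ ($f{\left(y,l \right)} = 9 + \frac{\left(-4\right) \left(l + l\right)}{2} = 9 + \frac{\left(-4\right) 2 l}{2} = 9 + \frac{\left(-8\right) l}{2} = 9 - 4 l$)
$\frac{75691}{f{\left(117,b \right)}} = \frac{75691}{9 - \frac{1138}{85}} = \frac{75691}{- \frac{373}{85}} = 75691 \left(- \frac{85}{373}\right) = - \frac{6433735}{373}$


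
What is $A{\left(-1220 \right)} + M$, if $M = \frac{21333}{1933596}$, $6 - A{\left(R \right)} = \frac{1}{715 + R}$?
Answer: $\frac{1957167547}{325488660} \approx 6.013$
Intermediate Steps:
$A{\left(R \right)} = 6 - \frac{1}{715 + R}$
$M = \frac{7111}{644532}$ ($M = 21333 \cdot \frac{1}{1933596} = \frac{7111}{644532} \approx 0.011033$)
$A{\left(-1220 \right)} + M = \frac{4289 + 6 \left(-1220\right)}{715 - 1220} + \frac{7111}{644532} = \frac{4289 - 7320}{-505} + \frac{7111}{644532} = \left(- \frac{1}{505}\right) \left(-3031\right) + \frac{7111}{644532} = \frac{3031}{505} + \frac{7111}{644532} = \frac{1957167547}{325488660}$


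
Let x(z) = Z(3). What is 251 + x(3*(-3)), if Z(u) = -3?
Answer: 248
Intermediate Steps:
x(z) = -3
251 + x(3*(-3)) = 251 - 3 = 248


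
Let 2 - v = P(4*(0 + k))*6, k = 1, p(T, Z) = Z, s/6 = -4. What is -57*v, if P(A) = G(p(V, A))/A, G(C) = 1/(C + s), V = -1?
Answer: -4731/40 ≈ -118.28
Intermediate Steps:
s = -24 (s = 6*(-4) = -24)
G(C) = 1/(-24 + C) (G(C) = 1/(C - 24) = 1/(-24 + C))
P(A) = 1/(A*(-24 + A)) (P(A) = 1/((-24 + A)*A) = 1/(A*(-24 + A)))
v = 83/40 (v = 2 - 1/(((4*(0 + 1)))*(-24 + 4*(0 + 1)))*6 = 2 - 1/(((4*1))*(-24 + 4*1))*6 = 2 - 1/(4*(-24 + 4))*6 = 2 - (¼)/(-20)*6 = 2 - (¼)*(-1/20)*6 = 2 - (-1)*6/80 = 2 - 1*(-3/40) = 2 + 3/40 = 83/40 ≈ 2.0750)
-57*v = -57*83/40 = -4731/40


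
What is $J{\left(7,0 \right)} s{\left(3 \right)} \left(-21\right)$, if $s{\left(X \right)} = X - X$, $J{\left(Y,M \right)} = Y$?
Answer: $0$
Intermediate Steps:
$s{\left(X \right)} = 0$
$J{\left(7,0 \right)} s{\left(3 \right)} \left(-21\right) = 7 \cdot 0 \left(-21\right) = 0 \left(-21\right) = 0$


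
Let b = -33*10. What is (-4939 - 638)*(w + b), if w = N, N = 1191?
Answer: -4801797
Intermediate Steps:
b = -330
w = 1191
(-4939 - 638)*(w + b) = (-4939 - 638)*(1191 - 330) = -5577*861 = -4801797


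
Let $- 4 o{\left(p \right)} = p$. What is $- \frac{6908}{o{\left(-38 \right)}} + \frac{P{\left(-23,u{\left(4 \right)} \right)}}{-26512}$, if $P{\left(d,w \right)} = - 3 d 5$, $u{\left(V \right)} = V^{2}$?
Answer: $- \frac{366296347}{503728} \approx -727.17$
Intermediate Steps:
$o{\left(p \right)} = - \frac{p}{4}$
$P{\left(d,w \right)} = - 15 d$
$- \frac{6908}{o{\left(-38 \right)}} + \frac{P{\left(-23,u{\left(4 \right)} \right)}}{-26512} = - \frac{6908}{\left(- \frac{1}{4}\right) \left(-38\right)} + \frac{\left(-15\right) \left(-23\right)}{-26512} = - \frac{6908}{\frac{19}{2}} + 345 \left(- \frac{1}{26512}\right) = \left(-6908\right) \frac{2}{19} - \frac{345}{26512} = - \frac{13816}{19} - \frac{345}{26512} = - \frac{366296347}{503728}$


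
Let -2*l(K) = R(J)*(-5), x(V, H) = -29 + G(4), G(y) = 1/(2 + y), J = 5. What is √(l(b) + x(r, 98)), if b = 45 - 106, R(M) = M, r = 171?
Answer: 7*I*√3/3 ≈ 4.0415*I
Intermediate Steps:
x(V, H) = -173/6 (x(V, H) = -29 + 1/(2 + 4) = -29 + 1/6 = -29 + ⅙ = -173/6)
b = -61
l(K) = 25/2 (l(K) = -5*(-5)/2 = -½*(-25) = 25/2)
√(l(b) + x(r, 98)) = √(25/2 - 173/6) = √(-49/3) = 7*I*√3/3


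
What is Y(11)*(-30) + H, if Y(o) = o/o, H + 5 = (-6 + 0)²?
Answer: 1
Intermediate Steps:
H = 31 (H = -5 + (-6 + 0)² = -5 + (-6)² = -5 + 36 = 31)
Y(o) = 1
Y(11)*(-30) + H = 1*(-30) + 31 = -30 + 31 = 1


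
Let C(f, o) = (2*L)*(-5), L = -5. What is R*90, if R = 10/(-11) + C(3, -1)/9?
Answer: 4600/11 ≈ 418.18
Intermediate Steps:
C(f, o) = 50 (C(f, o) = (2*(-5))*(-5) = -10*(-5) = 50)
R = 460/99 (R = 10/(-11) + 50/9 = 10*(-1/11) + 50*(⅑) = -10/11 + 50/9 = 460/99 ≈ 4.6465)
R*90 = (460/99)*90 = 4600/11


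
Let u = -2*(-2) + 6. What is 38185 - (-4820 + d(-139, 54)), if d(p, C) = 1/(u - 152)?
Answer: 6106711/142 ≈ 43005.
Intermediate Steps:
u = 10 (u = 4 + 6 = 10)
d(p, C) = -1/142 (d(p, C) = 1/(10 - 152) = 1/(-142) = -1/142)
38185 - (-4820 + d(-139, 54)) = 38185 - (-4820 - 1/142) = 38185 - 1*(-684441/142) = 38185 + 684441/142 = 6106711/142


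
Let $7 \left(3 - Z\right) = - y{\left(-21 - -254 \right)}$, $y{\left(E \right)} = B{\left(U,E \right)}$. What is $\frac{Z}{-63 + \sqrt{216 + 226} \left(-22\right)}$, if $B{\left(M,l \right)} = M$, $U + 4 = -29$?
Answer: $- \frac{108}{209959} + \frac{264 \sqrt{442}}{1469713} \approx 0.0032621$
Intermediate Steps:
$U = -33$ ($U = -4 - 29 = -33$)
$y{\left(E \right)} = -33$
$Z = - \frac{12}{7}$ ($Z = 3 - \frac{\left(-1\right) \left(-33\right)}{7} = 3 - \frac{33}{7} = - \frac{12}{7} \approx -1.7143$)
$\frac{Z}{-63 + \sqrt{216 + 226} \left(-22\right)} = - \frac{12}{7 \left(-63 + \sqrt{216 + 226} \left(-22\right)\right)} = - \frac{12}{7 \left(-63 + \sqrt{442} \left(-22\right)\right)} = - \frac{12}{7 \left(-63 - 22 \sqrt{442}\right)}$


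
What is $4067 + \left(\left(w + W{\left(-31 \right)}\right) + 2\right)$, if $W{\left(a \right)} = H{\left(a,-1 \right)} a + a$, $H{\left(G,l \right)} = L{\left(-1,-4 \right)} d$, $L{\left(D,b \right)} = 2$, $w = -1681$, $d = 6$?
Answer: $1985$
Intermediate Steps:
$H{\left(G,l \right)} = 12$ ($H{\left(G,l \right)} = 2 \cdot 6 = 12$)
$W{\left(a \right)} = 13 a$ ($W{\left(a \right)} = 12 a + a = 13 a$)
$4067 + \left(\left(w + W{\left(-31 \right)}\right) + 2\right) = 4067 + \left(\left(-1681 + 13 \left(-31\right)\right) + 2\right) = 4067 + \left(\left(-1681 - 403\right) + 2\right) = 4067 + \left(-2084 + 2\right) = 4067 - 2082 = 1985$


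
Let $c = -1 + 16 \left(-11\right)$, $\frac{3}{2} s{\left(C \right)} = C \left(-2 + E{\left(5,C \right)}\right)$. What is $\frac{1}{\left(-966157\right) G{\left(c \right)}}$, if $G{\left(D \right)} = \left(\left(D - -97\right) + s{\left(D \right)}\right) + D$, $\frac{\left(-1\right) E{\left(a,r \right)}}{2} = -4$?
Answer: $\frac{1}{932341505} \approx 1.0726 \cdot 10^{-9}$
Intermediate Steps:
$E{\left(a,r \right)} = 8$ ($E{\left(a,r \right)} = \left(-2\right) \left(-4\right) = 8$)
$s{\left(C \right)} = 4 C$ ($s{\left(C \right)} = \frac{2 C \left(-2 + 8\right)}{3} = \frac{2 C 6}{3} = \frac{2 \cdot 6 C}{3} = 4 C$)
$c = -177$ ($c = -1 - 176 = -177$)
$G{\left(D \right)} = 97 + 6 D$ ($G{\left(D \right)} = \left(\left(D - -97\right) + 4 D\right) + D = \left(\left(D + 97\right) + 4 D\right) + D = \left(\left(97 + D\right) + 4 D\right) + D = \left(97 + 5 D\right) + D = 97 + 6 D$)
$\frac{1}{\left(-966157\right) G{\left(c \right)}} = \frac{1}{\left(-966157\right) \left(97 + 6 \left(-177\right)\right)} = - \frac{1}{966157 \left(97 - 1062\right)} = - \frac{1}{966157 \left(-965\right)} = \left(- \frac{1}{966157}\right) \left(- \frac{1}{965}\right) = \frac{1}{932341505}$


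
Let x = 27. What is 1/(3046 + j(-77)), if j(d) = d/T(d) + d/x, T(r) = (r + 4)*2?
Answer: 3942/11998169 ≈ 0.00032855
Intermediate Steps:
T(r) = 8 + 2*r (T(r) = (4 + r)*2 = 8 + 2*r)
j(d) = d/27 + d/(8 + 2*d) (j(d) = d/(8 + 2*d) + d/27 = d/27 + d/(8 + 2*d))
1/(3046 + j(-77)) = 1/(3046 + (1/54)*(-77)*(35 + 2*(-77))/(4 - 77)) = 1/(3046 + (1/54)*(-77)*(35 - 154)/(-73)) = 1/(3046 + (1/54)*(-77)*(-1/73)*(-119)) = 1/(3046 - 9163/3942) = 1/(11998169/3942) = 3942/11998169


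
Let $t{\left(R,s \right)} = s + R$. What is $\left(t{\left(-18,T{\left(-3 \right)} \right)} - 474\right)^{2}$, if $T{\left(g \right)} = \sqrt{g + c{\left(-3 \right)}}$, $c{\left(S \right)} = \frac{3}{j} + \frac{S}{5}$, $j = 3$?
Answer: $\frac{\left(2460 - i \sqrt{65}\right)^{2}}{25} \approx 2.4206 \cdot 10^{5} - 1586.7 i$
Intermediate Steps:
$c{\left(S \right)} = 1 + \frac{S}{5}$ ($c{\left(S \right)} = \frac{3}{3} + \frac{S}{5} = 3 \cdot \frac{1}{3} + S \frac{1}{5} = 1 + \frac{S}{5}$)
$T{\left(g \right)} = \sqrt{\frac{2}{5} + g}$ ($T{\left(g \right)} = \sqrt{g + \left(1 + \frac{1}{5} \left(-3\right)\right)} = \sqrt{g + \left(1 - \frac{3}{5}\right)} = \sqrt{g + \frac{2}{5}} = \sqrt{\frac{2}{5} + g}$)
$t{\left(R,s \right)} = R + s$
$\left(t{\left(-18,T{\left(-3 \right)} \right)} - 474\right)^{2} = \left(\left(-18 + \frac{\sqrt{10 + 25 \left(-3\right)}}{5}\right) - 474\right)^{2} = \left(\left(-18 + \frac{\sqrt{10 - 75}}{5}\right) - 474\right)^{2} = \left(\left(-18 + \frac{\sqrt{-65}}{5}\right) - 474\right)^{2} = \left(\left(-18 + \frac{i \sqrt{65}}{5}\right) - 474\right)^{2} = \left(-492 + \frac{i \sqrt{65}}{5}\right)^{2}$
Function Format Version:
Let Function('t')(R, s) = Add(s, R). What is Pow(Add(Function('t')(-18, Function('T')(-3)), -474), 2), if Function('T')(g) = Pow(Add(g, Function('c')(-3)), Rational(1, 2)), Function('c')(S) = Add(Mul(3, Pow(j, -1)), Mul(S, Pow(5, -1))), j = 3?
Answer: Mul(Rational(1, 25), Pow(Add(2460, Mul(-1, I, Pow(65, Rational(1, 2)))), 2)) ≈ Add(2.4206e+5, Mul(-1586.7, I))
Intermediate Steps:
Function('c')(S) = Add(1, Mul(Rational(1, 5), S)) (Function('c')(S) = Add(Mul(3, Pow(3, -1)), Mul(S, Pow(5, -1))) = Add(Mul(3, Rational(1, 3)), Mul(S, Rational(1, 5))) = Add(1, Mul(Rational(1, 5), S)))
Function('T')(g) = Pow(Add(Rational(2, 5), g), Rational(1, 2)) (Function('T')(g) = Pow(Add(g, Add(1, Mul(Rational(1, 5), -3))), Rational(1, 2)) = Pow(Add(g, Add(1, Rational(-3, 5))), Rational(1, 2)) = Pow(Add(g, Rational(2, 5)), Rational(1, 2)) = Pow(Add(Rational(2, 5), g), Rational(1, 2)))
Function('t')(R, s) = Add(R, s)
Pow(Add(Function('t')(-18, Function('T')(-3)), -474), 2) = Pow(Add(Add(-18, Mul(Rational(1, 5), Pow(Add(10, Mul(25, -3)), Rational(1, 2)))), -474), 2) = Pow(Add(Add(-18, Mul(Rational(1, 5), Pow(Add(10, -75), Rational(1, 2)))), -474), 2) = Pow(Add(Add(-18, Mul(Rational(1, 5), Pow(-65, Rational(1, 2)))), -474), 2) = Pow(Add(Add(-18, Mul(Rational(1, 5), Mul(I, Pow(65, Rational(1, 2))))), -474), 2) = Pow(Add(Add(-18, Mul(Rational(1, 5), I, Pow(65, Rational(1, 2)))), -474), 2) = Pow(Add(-492, Mul(Rational(1, 5), I, Pow(65, Rational(1, 2)))), 2)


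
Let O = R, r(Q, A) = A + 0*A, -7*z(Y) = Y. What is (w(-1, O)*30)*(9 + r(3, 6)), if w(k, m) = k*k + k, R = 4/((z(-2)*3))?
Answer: 0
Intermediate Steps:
z(Y) = -Y/7
r(Q, A) = A (r(Q, A) = A + 0 = A)
R = 14/3 (R = 4/((-1/7*(-2)*3)) = 4/(((2/7)*3)) = 4/(6/7) = 4*(7/6) = 14/3 ≈ 4.6667)
O = 14/3 ≈ 4.6667
w(k, m) = k + k**2 (w(k, m) = k**2 + k = k + k**2)
(w(-1, O)*30)*(9 + r(3, 6)) = (-(1 - 1)*30)*(9 + 6) = (-1*0*30)*15 = (0*30)*15 = 0*15 = 0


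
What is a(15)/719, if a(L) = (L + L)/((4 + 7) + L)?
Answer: 15/9347 ≈ 0.0016048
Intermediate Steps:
a(L) = 2*L/(11 + L) (a(L) = (2*L)/(11 + L) = 2*L/(11 + L))
a(15)/719 = (2*15/(11 + 15))/719 = (2*15/26)*(1/719) = (2*15*(1/26))*(1/719) = (15/13)*(1/719) = 15/9347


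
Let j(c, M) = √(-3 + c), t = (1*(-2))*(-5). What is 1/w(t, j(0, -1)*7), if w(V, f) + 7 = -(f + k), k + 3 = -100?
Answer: 32/3121 + 7*I*√3/9363 ≈ 0.010253 + 0.0012949*I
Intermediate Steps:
k = -103 (k = -3 - 100 = -103)
t = 10 (t = -2*(-5) = 10)
w(V, f) = 96 - f (w(V, f) = -7 - (f - 103) = -7 - (-103 + f) = -7 + (103 - f) = 96 - f)
1/w(t, j(0, -1)*7) = 1/(96 - √(-3 + 0)*7) = 1/(96 - √(-3)*7) = 1/(96 - I*√3*7) = 1/(96 - 7*I*√3)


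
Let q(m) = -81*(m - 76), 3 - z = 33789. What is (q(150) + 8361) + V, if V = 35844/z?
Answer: 13322603/5631 ≈ 2365.9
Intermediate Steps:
z = -33786 (z = 3 - 1*33789 = 3 - 33789 = -33786)
q(m) = 6156 - 81*m (q(m) = -81*(-76 + m) = 6156 - 81*m)
V = -5974/5631 (V = 35844/(-33786) = 35844*(-1/33786) = -5974/5631 ≈ -1.0609)
(q(150) + 8361) + V = ((6156 - 81*150) + 8361) - 5974/5631 = ((6156 - 12150) + 8361) - 5974/5631 = (-5994 + 8361) - 5974/5631 = 2367 - 5974/5631 = 13322603/5631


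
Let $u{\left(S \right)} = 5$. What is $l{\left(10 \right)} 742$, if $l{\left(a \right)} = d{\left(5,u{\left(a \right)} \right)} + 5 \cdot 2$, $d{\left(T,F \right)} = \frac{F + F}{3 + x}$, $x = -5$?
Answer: $3710$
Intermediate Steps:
$d{\left(T,F \right)} = - F$ ($d{\left(T,F \right)} = \frac{F + F}{3 - 5} = \frac{2 F}{-2} = 2 F \left(- \frac{1}{2}\right) = - F$)
$l{\left(a \right)} = 5$ ($l{\left(a \right)} = \left(-1\right) 5 + 5 \cdot 2 = -5 + 10 = 5$)
$l{\left(10 \right)} 742 = 5 \cdot 742 = 3710$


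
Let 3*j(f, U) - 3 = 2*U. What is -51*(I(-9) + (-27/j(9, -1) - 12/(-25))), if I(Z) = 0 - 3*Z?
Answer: 68238/25 ≈ 2729.5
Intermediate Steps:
j(f, U) = 1 + 2*U/3 (j(f, U) = 1 + (2*U)/3 = 1 + 2*U/3)
I(Z) = -3*Z (I(Z) = 0 - 3*Z = -3*Z)
-51*(I(-9) + (-27/j(9, -1) - 12/(-25))) = -51*(-3*(-9) + (-27/(1 + (2/3)*(-1)) - 12/(-25))) = -51*(27 + (-27/(1 - 2/3) - 12*(-1/25))) = -51*(27 + (-27/1/3 + 12/25)) = -51*(27 + (-27*3 + 12/25)) = -51*(27 + (-81 + 12/25)) = -51*(27 - 2013/25) = -51*(-1338/25) = 68238/25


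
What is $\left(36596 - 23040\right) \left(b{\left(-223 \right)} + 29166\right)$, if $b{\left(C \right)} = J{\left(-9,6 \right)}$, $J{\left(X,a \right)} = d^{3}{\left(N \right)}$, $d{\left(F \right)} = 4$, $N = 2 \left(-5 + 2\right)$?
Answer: $396241880$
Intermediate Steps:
$N = -6$ ($N = 2 \left(-3\right) = -6$)
$J{\left(X,a \right)} = 64$ ($J{\left(X,a \right)} = 4^{3} = 64$)
$b{\left(C \right)} = 64$
$\left(36596 - 23040\right) \left(b{\left(-223 \right)} + 29166\right) = \left(36596 - 23040\right) \left(64 + 29166\right) = \left(36596 - 23040\right) 29230 = 13556 \cdot 29230 = 396241880$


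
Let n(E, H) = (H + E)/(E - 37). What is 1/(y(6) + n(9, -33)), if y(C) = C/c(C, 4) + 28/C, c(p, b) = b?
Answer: 42/295 ≈ 0.14237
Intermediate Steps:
n(E, H) = (E + H)/(-37 + E)
y(C) = 28/C + C/4 (y(C) = C/4 + 28/C = 28/C + C/4)
1/(y(6) + n(9, -33)) = 1/((28/6 + (¼)*6) + (9 - 33)/(-37 + 9)) = 1/((28*(⅙) + 3/2) - 24/(-28)) = 1/((14/3 + 3/2) - 1/28*(-24)) = 1/(37/6 + 6/7) = 1/(295/42) = 42/295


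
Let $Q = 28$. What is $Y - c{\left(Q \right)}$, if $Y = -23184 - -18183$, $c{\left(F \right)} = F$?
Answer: $-5029$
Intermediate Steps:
$Y = -5001$ ($Y = -23184 + 18183 = -5001$)
$Y - c{\left(Q \right)} = -5001 - 28 = -5029$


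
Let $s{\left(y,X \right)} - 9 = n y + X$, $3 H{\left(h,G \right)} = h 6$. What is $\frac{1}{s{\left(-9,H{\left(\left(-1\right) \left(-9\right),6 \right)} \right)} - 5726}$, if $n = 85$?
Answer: $- \frac{1}{6464} \approx -0.0001547$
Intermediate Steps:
$H{\left(h,G \right)} = 2 h$ ($H{\left(h,G \right)} = \frac{h 6}{3} = \frac{6 h}{3} = 2 h$)
$s{\left(y,X \right)} = 9 + X + 85 y$ ($s{\left(y,X \right)} = 9 + \left(85 y + X\right) = 9 + \left(X + 85 y\right) = 9 + X + 85 y$)
$\frac{1}{s{\left(-9,H{\left(\left(-1\right) \left(-9\right),6 \right)} \right)} - 5726} = \frac{1}{\left(9 + 2 \left(\left(-1\right) \left(-9\right)\right) + 85 \left(-9\right)\right) - 5726} = \frac{1}{\left(9 + 2 \cdot 9 - 765\right) - 5726} = \frac{1}{\left(9 + 18 - 765\right) - 5726} = \frac{1}{-738 - 5726} = \frac{1}{-6464} = - \frac{1}{6464}$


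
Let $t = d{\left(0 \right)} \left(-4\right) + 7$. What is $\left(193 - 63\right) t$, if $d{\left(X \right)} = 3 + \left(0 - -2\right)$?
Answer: $-1690$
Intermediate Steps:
$d{\left(X \right)} = 5$ ($d{\left(X \right)} = 3 + \left(0 + 2\right) = 3 + 2 = 5$)
$t = -13$ ($t = 5 \left(-4\right) + 7 = -20 + 7 = -13$)
$\left(193 - 63\right) t = \left(193 - 63\right) \left(-13\right) = 130 \left(-13\right) = -1690$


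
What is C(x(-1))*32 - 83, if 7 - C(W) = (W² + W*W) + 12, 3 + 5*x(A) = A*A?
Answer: -6331/25 ≈ -253.24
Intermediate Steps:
x(A) = -⅗ + A²/5 (x(A) = -⅗ + (A*A)/5 = -⅗ + A²/5)
C(W) = -5 - 2*W² (C(W) = 7 - ((W² + W*W) + 12) = 7 - ((W² + W²) + 12) = 7 - (2*W² + 12) = 7 - (12 + 2*W²) = 7 + (-12 - 2*W²) = -5 - 2*W²)
C(x(-1))*32 - 83 = (-5 - 2*(-⅗ + (⅕)*(-1)²)²)*32 - 83 = (-5 - 2*(-⅗ + (⅕)*1)²)*32 - 83 = (-5 - 2*(-⅗ + ⅕)²)*32 - 83 = (-5 - 2*(-⅖)²)*32 - 83 = (-5 - 2*4/25)*32 - 83 = (-5 - 8/25)*32 - 83 = -133/25*32 - 83 = -4256/25 - 83 = -6331/25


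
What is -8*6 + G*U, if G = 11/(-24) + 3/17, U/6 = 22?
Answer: -2897/34 ≈ -85.206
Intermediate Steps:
U = 132 (U = 6*22 = 132)
G = -115/408 (G = 11*(-1/24) + 3*(1/17) = -11/24 + 3/17 = -115/408 ≈ -0.28186)
-8*6 + G*U = -8*6 - 115/408*132 = -48 - 1265/34 = -2897/34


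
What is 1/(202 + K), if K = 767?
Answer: 1/969 ≈ 0.0010320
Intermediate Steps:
1/(202 + K) = 1/(202 + 767) = 1/969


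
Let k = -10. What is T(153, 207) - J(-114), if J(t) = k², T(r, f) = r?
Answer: 53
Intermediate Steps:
J(t) = 100 (J(t) = (-10)² = 100)
T(153, 207) - J(-114) = 153 - 1*100 = 153 - 100 = 53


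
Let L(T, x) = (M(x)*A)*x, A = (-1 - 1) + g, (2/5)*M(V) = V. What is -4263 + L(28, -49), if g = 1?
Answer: -20531/2 ≈ -10266.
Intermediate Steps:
M(V) = 5*V/2
A = -1 (A = (-1 - 1) + 1 = -2 + 1 = -1)
L(T, x) = -5*x²/2 (L(T, x) = ((5*x/2)*(-1))*x = (-5*x/2)*x = -5*x²/2)
-4263 + L(28, -49) = -4263 - 5/2*(-49)² = -4263 - 5/2*2401 = -4263 - 12005/2 = -20531/2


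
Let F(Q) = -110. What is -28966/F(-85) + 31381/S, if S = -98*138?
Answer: 27734591/106260 ≈ 261.01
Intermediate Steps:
S = -13524
-28966/F(-85) + 31381/S = -28966/(-110) + 31381/(-13524) = -28966*(-1/110) + 31381*(-1/13524) = 14483/55 - 4483/1932 = 27734591/106260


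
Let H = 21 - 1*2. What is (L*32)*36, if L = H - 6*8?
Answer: -33408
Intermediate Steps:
H = 19 (H = 21 - 2 = 19)
L = -29 (L = 19 - 6*8 = 19 - 1*48 = 19 - 48 = -29)
(L*32)*36 = -29*32*36 = -928*36 = -33408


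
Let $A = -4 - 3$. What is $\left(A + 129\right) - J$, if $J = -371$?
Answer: $493$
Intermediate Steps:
$A = -7$ ($A = -4 - 3 = -7$)
$\left(A + 129\right) - J = \left(-7 + 129\right) - -371 = 122 + 371 = 493$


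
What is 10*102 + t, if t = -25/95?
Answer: 19375/19 ≈ 1019.7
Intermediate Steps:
t = -5/19 (t = -25*1/95 = -5/19 ≈ -0.26316)
10*102 + t = 10*102 - 5/19 = 1020 - 5/19 = 19375/19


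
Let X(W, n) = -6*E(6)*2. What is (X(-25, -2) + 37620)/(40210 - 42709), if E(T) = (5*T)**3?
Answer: 95460/833 ≈ 114.60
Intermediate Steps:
E(T) = 125*T**3
X(W, n) = -324000 (X(W, n) = -750*6**3*2 = -750*216*2 = -6*27000*2 = -162000*2 = -324000)
(X(-25, -2) + 37620)/(40210 - 42709) = (-324000 + 37620)/(40210 - 42709) = -286380/(-2499) = -286380*(-1/2499) = 95460/833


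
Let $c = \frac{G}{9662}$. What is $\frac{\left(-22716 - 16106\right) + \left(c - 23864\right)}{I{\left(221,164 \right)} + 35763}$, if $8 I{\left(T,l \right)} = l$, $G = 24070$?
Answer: $- \frac{605648062}{345740177} \approx -1.7517$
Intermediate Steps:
$I{\left(T,l \right)} = \frac{l}{8}$
$c = \frac{12035}{4831}$ ($c = \frac{24070}{9662} = 24070 \cdot \frac{1}{9662} = \frac{12035}{4831} \approx 2.4912$)
$\frac{\left(-22716 - 16106\right) + \left(c - 23864\right)}{I{\left(221,164 \right)} + 35763} = \frac{\left(-22716 - 16106\right) + \left(\frac{12035}{4831} - 23864\right)}{\frac{1}{8} \cdot 164 + 35763} = \frac{-38822 - \frac{115274949}{4831}}{\frac{41}{2} + 35763} = - \frac{302824031}{4831 \cdot \frac{71567}{2}} = \left(- \frac{302824031}{4831}\right) \frac{2}{71567} = - \frac{605648062}{345740177}$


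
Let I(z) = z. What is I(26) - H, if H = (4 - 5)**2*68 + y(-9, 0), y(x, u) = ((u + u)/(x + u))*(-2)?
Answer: -42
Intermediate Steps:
y(x, u) = -4*u/(u + x) (y(x, u) = ((2*u)/(u + x))*(-2) = (2*u/(u + x))*(-2) = -4*u/(u + x))
H = 68 (H = (4 - 5)**2*68 - 4*0/(0 - 9) = (-1)**2*68 - 4*0/(-9) = 1*68 - 4*0*(-1/9) = 68 + 0 = 68)
I(26) - H = 26 - 1*68 = 26 - 68 = -42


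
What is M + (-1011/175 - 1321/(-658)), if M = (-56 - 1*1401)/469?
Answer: -7578553/1102150 ≈ -6.8762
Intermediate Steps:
M = -1457/469 (M = (-56 - 1401)*(1/469) = -1457*1/469 = -1457/469 ≈ -3.1066)
M + (-1011/175 - 1321/(-658)) = -1457/469 + (-1011/175 - 1321/(-658)) = -1457/469 + (-1011*1/175 - 1321*(-1/658)) = -1457/469 + (-1011/175 + 1321/658) = -1457/469 - 62009/16450 = -7578553/1102150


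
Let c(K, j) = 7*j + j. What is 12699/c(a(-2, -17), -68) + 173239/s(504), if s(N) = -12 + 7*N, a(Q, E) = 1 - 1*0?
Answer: 729299/28128 ≈ 25.928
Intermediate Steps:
a(Q, E) = 1 (a(Q, E) = 1 + 0 = 1)
c(K, j) = 8*j
12699/c(a(-2, -17), -68) + 173239/s(504) = 12699/((8*(-68))) + 173239/(-12 + 7*504) = 12699/(-544) + 173239/(-12 + 3528) = 12699*(-1/544) + 173239/3516 = -747/32 + 173239*(1/3516) = -747/32 + 173239/3516 = 729299/28128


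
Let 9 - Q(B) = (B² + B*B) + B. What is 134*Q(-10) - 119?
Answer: -24373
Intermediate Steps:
Q(B) = 9 - B - 2*B² (Q(B) = 9 - ((B² + B*B) + B) = 9 - ((B² + B²) + B) = 9 - (2*B² + B) = 9 - (B + 2*B²) = 9 + (-B - 2*B²) = 9 - B - 2*B²)
134*Q(-10) - 119 = 134*(9 - 1*(-10) - 2*(-10)²) - 119 = 134*(9 + 10 - 2*100) - 119 = 134*(9 + 10 - 200) - 119 = 134*(-181) - 119 = -24254 - 119 = -24373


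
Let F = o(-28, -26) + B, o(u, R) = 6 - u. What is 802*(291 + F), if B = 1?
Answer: 261452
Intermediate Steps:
F = 35 (F = (6 - 1*(-28)) + 1 = (6 + 28) + 1 = 34 + 1 = 35)
802*(291 + F) = 802*(291 + 35) = 802*326 = 261452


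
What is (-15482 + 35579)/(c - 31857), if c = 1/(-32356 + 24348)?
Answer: -160936776/255110857 ≈ -0.63085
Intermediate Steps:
c = -1/8008 (c = 1/(-8008) = -1/8008 ≈ -0.00012488)
(-15482 + 35579)/(c - 31857) = (-15482 + 35579)/(-1/8008 - 31857) = 20097/(-255110857/8008) = 20097*(-8008/255110857) = -160936776/255110857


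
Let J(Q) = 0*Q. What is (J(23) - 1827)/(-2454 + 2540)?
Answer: -1827/86 ≈ -21.244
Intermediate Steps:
J(Q) = 0
(J(23) - 1827)/(-2454 + 2540) = (0 - 1827)/(-2454 + 2540) = -1827/86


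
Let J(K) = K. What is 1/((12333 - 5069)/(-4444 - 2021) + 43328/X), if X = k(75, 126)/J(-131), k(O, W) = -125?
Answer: 161625/7338845024 ≈ 2.2023e-5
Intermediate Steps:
X = 125/131 (X = -125/(-131) = -125*(-1/131) = 125/131 ≈ 0.95420)
1/((12333 - 5069)/(-4444 - 2021) + 43328/X) = 1/((12333 - 5069)/(-4444 - 2021) + 43328/(125/131)) = 1/(7264/(-6465) + 43328*(131/125)) = 1/(7264*(-1/6465) + 5675968/125) = 1/(-7264/6465 + 5675968/125) = 1/(7338845024/161625) = 161625/7338845024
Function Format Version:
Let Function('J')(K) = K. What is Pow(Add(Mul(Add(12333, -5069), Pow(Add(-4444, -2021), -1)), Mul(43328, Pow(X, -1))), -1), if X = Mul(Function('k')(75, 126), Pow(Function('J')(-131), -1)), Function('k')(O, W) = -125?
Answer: Rational(161625, 7338845024) ≈ 2.2023e-5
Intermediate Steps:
X = Rational(125, 131) (X = Mul(-125, Pow(-131, -1)) = Mul(-125, Rational(-1, 131)) = Rational(125, 131) ≈ 0.95420)
Pow(Add(Mul(Add(12333, -5069), Pow(Add(-4444, -2021), -1)), Mul(43328, Pow(X, -1))), -1) = Pow(Add(Mul(Add(12333, -5069), Pow(Add(-4444, -2021), -1)), Mul(43328, Pow(Rational(125, 131), -1))), -1) = Pow(Add(Mul(7264, Pow(-6465, -1)), Mul(43328, Rational(131, 125))), -1) = Pow(Add(Mul(7264, Rational(-1, 6465)), Rational(5675968, 125)), -1) = Pow(Add(Rational(-7264, 6465), Rational(5675968, 125)), -1) = Pow(Rational(7338845024, 161625), -1) = Rational(161625, 7338845024)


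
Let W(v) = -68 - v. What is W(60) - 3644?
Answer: -3772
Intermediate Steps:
W(60) - 3644 = (-68 - 1*60) - 3644 = (-68 - 60) - 3644 = -128 - 3644 = -3772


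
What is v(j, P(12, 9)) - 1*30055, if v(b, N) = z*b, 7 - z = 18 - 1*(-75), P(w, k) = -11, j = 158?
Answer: -43643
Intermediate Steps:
z = -86 (z = 7 - (18 - 1*(-75)) = 7 - (18 + 75) = 7 - 1*93 = 7 - 93 = -86)
v(b, N) = -86*b
v(j, P(12, 9)) - 1*30055 = -86*158 - 1*30055 = -13588 - 30055 = -43643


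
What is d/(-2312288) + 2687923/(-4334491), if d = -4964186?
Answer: 1092997674393/715899394672 ≈ 1.5267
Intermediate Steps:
d/(-2312288) + 2687923/(-4334491) = -4964186/(-2312288) + 2687923/(-4334491) = -4964186*(-1/2312288) + 2687923*(-1/4334491) = 2482093/1156144 - 383989/619213 = 1092997674393/715899394672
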